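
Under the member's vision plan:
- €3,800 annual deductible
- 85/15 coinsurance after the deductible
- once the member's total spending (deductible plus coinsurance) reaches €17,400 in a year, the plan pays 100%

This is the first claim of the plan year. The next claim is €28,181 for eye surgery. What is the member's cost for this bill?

Nothing has been paid toward the €3,800 deductible, so the first €3,800 of this charge is applied there.
That leaves €28,181 − €3,800 = €24,381 for coinsurance.
Coinsurance: €24,381 × 15% = €3,657.15.
Member responsibility before any cap: €3,800 + €3,657.15 = €7,457.15.
Total out-of-pocket so far would be €0 + €7,457.15 = €7,457.15, below the €17,400 cap — no reduction.

€7,457.15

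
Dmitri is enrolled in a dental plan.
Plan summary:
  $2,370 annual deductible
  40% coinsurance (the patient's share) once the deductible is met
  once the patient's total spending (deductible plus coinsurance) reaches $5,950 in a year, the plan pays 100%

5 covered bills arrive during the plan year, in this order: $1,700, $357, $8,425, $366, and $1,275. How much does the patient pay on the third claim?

#1 ($1,700): all of it applies to the deductible. Patient pays $1,700; OOP now $1,700.
#2 ($357): fully absorbed by the deductible. Patient pays $357; OOP now $2,057.
#3 ($8,425): deductible takes $313, $8,112 remains; coinsurance $8,112 × 40% = $3,244.80. Patient pays $3,557.80; OOP now $5,614.80.

$3,557.80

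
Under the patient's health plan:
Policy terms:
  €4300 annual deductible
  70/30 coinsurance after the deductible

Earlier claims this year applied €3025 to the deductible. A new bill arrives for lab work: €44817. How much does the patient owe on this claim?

€14337.60

€3025 of the €4300 deductible is already met, leaving €1275.
The remaining €43542 (= €44817 − €1275) moves to coinsurance.
Coinsurance: €43542 × 30% = €13062.60.
Patient responsibility: €1275 + €13062.60 = €14337.60.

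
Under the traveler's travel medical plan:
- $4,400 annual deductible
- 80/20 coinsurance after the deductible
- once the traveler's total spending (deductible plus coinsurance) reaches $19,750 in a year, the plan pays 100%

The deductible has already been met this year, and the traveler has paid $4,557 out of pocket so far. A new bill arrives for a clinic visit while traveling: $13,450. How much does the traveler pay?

The deductible is already satisfied, so the full bill goes to coinsurance.
20% of $13,450 = $2,690 falls to the traveler.
Total out-of-pocket so far would be $4,557 + $2,690 = $7,247, below the $19,750 cap — no reduction.

$2,690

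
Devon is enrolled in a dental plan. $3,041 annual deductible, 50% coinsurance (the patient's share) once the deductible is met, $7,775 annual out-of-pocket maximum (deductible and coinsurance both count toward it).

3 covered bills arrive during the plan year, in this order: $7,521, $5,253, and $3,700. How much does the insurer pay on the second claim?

Claim 1 ($7,521): deductible takes $3,041, $4,480 remains; coinsurance $4,480 × 50% = $2,240. Cost to patient: $5,281. OOP to date $5,281. Plan pays $7,521 − $5,281 = $2,240.
Claim 2 ($5,253): deductible met; 50% of $5,253 = $2,626.50. That would push OOP to $7,907.50, over the $7,775 cap, so patient pays $7,775 − $5,281 = $2,494. Insurer: $5,253 − $2,494 = $2,759.

$2,759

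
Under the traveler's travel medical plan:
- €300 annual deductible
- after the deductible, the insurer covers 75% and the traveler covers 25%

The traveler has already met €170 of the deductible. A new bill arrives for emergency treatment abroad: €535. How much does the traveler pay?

€231.25

Remaining deductible: €300 − €170 = €130.
That leaves €535 − €130 = €405 for coinsurance.
Coinsurance: €405 × 25% = €101.25.
Traveler responsibility: €130 + €101.25 = €231.25.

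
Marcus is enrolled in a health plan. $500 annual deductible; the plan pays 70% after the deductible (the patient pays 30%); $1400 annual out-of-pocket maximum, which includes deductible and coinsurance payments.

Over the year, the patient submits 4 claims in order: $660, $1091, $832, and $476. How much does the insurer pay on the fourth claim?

$333.20

Claim 1 ($660): $500 to deductible, leaving $160; 30% of $160 = $48. Patient pays $548; OOP now $548. Insurer: $660 − $548 = $112.
Claim 2 ($1091): deductible met; 30% of $1091 = $327.30. Cost to patient: $327.30. OOP to date $875.30. Insurer: $1091 − $327.30 = $763.70.
Claim 3 ($832): deductible already satisfied, so patient's share is 30% × $832 = $249.60. Cost to patient: $249.60. OOP to date $1124.90. Insurer: $832 − $249.60 = $582.40.
Claim 4 ($476): deductible met; 30% of $476 = $142.80. Patient owes $142.80 (running OOP $1267.70). Plan pays $476 − $142.80 = $333.20.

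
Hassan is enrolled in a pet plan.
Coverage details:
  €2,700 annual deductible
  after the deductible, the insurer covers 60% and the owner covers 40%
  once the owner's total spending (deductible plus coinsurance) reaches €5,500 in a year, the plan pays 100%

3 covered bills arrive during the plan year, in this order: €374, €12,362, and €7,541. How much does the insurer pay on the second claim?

Claim 1 (€374): entire amount goes to the deductible. Owner owes €374 (running OOP €374). Insurer: €374 − €374 = €0.
Claim 2 (€12,362): €2,326 to deductible, leaving €10,036; owner's 40% is €4,014.40. Together that's €2,326 + €4,014.40 = €6,340.40. That would push OOP to €6,714.40, over the €5,500 cap, so owner pays €5,500 − €374 = €5,126. Insurer: €12,362 − €5,126 = €7,236.

€7,236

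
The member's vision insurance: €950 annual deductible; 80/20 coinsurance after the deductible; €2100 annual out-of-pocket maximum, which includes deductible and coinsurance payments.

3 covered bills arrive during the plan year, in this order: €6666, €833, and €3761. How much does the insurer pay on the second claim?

Bill 1, €6666: €950 to deductible, leaving €5716; coinsurance €5716 × 20% = €1143.20. Member owes €2093.20 (running OOP €2093.20). Plan pays €6666 − €2093.20 = €4572.80.
Bill 2, €833: 20% coinsurance on €833 = €166.60. That would push OOP to €2259.80, over the €2100 cap, so member pays €2100 − €2093.20 = €6.80. Plan pays €833 − €6.80 = €826.20.

€826.20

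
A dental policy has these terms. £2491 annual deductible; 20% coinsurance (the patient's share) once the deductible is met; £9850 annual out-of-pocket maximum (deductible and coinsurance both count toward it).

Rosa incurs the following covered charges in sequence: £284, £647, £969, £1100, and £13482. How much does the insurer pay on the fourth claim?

£407.20

Claim 1 — £284: fully absorbed by the deductible. Patient owes £284 (running OOP £284). Insurer: £284 − £284 = £0.
Claim 2 — £647: fully absorbed by the deductible. Patient pays £647; OOP now £931. Insurer: £647 − £647 = £0.
Claim 3 — £969: all of it applies to the deductible. Patient pays £969; OOP now £1900. Insurer: £969 − £969 = £0.
Claim 4 — £1100: £591 to deductible, leaving £509; patient's 20% is £101.80. Patient pays £692.80; OOP now £2592.80. Insurer: £1100 − £692.80 = £407.20.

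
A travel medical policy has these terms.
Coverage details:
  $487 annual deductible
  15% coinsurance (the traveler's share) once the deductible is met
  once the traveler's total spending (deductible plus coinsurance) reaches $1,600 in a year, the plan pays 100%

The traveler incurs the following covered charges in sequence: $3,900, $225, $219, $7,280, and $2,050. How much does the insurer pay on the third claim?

#1 ($3,900): deductible takes $487, $3,413 remains; coinsurance $3,413 × 15% = $511.95. Cost to traveler: $998.95. OOP to date $998.95. Insurer: $3,900 − $998.95 = $2,901.05.
#2 ($225): deductible already satisfied, so traveler's share is 15% × $225 = $33.75. Traveler owes $33.75 (running OOP $1,032.70). Insurer: $225 − $33.75 = $191.25.
#3 ($219): deductible already satisfied, so traveler's share is 15% × $219 = $32.85. Traveler owes $32.85 (running OOP $1,065.55). Insurer: $219 − $32.85 = $186.15.

$186.15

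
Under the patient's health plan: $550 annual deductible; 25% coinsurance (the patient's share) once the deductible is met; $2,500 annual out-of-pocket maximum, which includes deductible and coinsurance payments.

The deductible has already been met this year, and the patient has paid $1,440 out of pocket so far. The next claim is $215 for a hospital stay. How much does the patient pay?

$53.75

The deductible is already satisfied, so the full bill goes to coinsurance.
Patient's 25% share of $215 is $53.75.
Total out-of-pocket so far would be $1,440 + $53.75 = $1,493.75, below the $2,500 cap — no reduction.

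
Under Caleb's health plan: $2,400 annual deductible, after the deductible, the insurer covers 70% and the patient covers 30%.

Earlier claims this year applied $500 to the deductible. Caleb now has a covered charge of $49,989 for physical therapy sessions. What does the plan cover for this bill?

$33,662.30

$500 of the $2,400 deductible is already met, leaving $1,900.
The remaining $48,089 (= $49,989 − $1,900) moves to coinsurance.
Coinsurance: $48,089 × 30% = $14,426.70.
That puts the patient's cost at $1,900 + $14,426.70 = $16,326.70.
The insurer covers the remainder: $49,989 − $16,326.70 = $33,662.30.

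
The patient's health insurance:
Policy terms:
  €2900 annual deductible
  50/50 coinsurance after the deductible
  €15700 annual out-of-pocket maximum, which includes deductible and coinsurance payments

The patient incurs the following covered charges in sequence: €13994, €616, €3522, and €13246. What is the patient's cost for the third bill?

#1 (€13994): €2900 finishes the deductible; €11094 goes to coinsurance; 50% of €11094 = €5547. Patient owes €8447 (running OOP €8447).
#2 (€616): deductible already satisfied, so patient's share is 50% × €616 = €308. Cost to patient: €308. OOP to date €8755.
#3 (€3522): deductible already satisfied, so patient's share is 50% × €3522 = €1761. Patient owes €1761 (running OOP €10516).

€1761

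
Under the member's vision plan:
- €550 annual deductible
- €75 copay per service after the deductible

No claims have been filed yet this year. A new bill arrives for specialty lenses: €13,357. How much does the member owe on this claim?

€625

Deductible not yet touched, so the first €550 of the bill goes to the deductible.
That leaves €13,357 − €550 = €12,807 for the copay.
Copay on this service: €75.
So the member owes €550 + €75 = €625.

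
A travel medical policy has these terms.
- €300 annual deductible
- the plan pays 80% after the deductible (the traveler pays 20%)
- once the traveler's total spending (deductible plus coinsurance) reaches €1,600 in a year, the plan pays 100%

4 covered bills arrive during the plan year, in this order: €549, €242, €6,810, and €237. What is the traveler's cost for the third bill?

Bill 1, €549: deductible takes €300, €249 remains; coinsurance €249 × 20% = €49.80. Cost to traveler: €349.80. OOP to date €349.80.
Bill 2, €242: 20% coinsurance on €242 = €48.40. Cost to traveler: €48.40. OOP to date €398.20.
Bill 3, €6,810: deductible already satisfied, so traveler's share is 20% × €6,810 = €1,362. That would push OOP to €1,760.20, over the €1,600 cap, so traveler pays €1,600 − €398.20 = €1,201.80.

€1,201.80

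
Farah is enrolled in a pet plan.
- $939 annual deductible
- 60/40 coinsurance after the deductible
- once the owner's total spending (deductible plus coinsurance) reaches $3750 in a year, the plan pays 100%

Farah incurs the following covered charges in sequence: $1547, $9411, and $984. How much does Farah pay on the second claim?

$2567.80

Bill 1, $1547: deductible takes $939, $608 remains; owner's 40% is $243.20. Owner owes $1182.20 (running OOP $1182.20).
Bill 2, $9411: deductible met; 40% of $9411 = $3764.40. That would push OOP to $4946.60, over the $3750 cap, so owner pays $3750 − $1182.20 = $2567.80.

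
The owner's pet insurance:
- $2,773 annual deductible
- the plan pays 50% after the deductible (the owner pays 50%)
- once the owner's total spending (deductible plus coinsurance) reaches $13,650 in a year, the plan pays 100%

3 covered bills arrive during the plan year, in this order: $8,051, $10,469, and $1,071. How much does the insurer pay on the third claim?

$535.50

Claim 1 ($8,051): $2,773 finishes the deductible; $5,278 goes to coinsurance; 50% of $5,278 = $2,639. Owner owes $5,412 (running OOP $5,412). Plan pays $8,051 − $5,412 = $2,639.
Claim 2 ($10,469): deductible met; 50% of $10,469 = $5,234.50. Owner owes $5,234.50 (running OOP $10,646.50). Insurer: $10,469 − $5,234.50 = $5,234.50.
Claim 3 ($1,071): deductible already satisfied, so owner's share is 50% × $1,071 = $535.50. Owner pays $535.50; OOP now $11,182. Plan pays $1,071 − $535.50 = $535.50.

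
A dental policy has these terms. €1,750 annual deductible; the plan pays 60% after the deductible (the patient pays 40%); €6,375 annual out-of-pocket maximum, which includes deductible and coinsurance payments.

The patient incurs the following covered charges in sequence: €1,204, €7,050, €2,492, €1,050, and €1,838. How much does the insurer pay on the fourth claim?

Claim 1 (€1,204): fully absorbed by the deductible. Patient pays €1,204; OOP now €1,204. Insurer: €1,204 − €1,204 = €0.
Claim 2 (€7,050): deductible takes €546, €6,504 remains; 40% of €6,504 = €2,601.60. Cost to patient: €3,147.60. OOP to date €4,351.60. Insurer: €7,050 − €3,147.60 = €3,902.40.
Claim 3 (€2,492): 40% coinsurance on €2,492 = €996.80. Patient owes €996.80 (running OOP €5,348.40). Plan pays €2,492 − €996.80 = €1,495.20.
Claim 4 (€1,050): 40% coinsurance on €1,050 = €420. Cost to patient: €420. OOP to date €5,768.40. Insurer: €1,050 − €420 = €630.

€630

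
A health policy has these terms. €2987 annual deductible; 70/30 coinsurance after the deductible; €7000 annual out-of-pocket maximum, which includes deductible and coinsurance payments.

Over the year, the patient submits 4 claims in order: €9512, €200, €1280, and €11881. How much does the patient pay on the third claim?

#1 (€9512): €2987 to deductible, leaving €6525; 30% of €6525 = €1957.50. Cost to patient: €4944.50. OOP to date €4944.50.
#2 (€200): deductible met; 30% of €200 = €60. Patient owes €60 (running OOP €5004.50).
#3 (€1280): 30% coinsurance on €1280 = €384. Patient pays €384; OOP now €5388.50.

€384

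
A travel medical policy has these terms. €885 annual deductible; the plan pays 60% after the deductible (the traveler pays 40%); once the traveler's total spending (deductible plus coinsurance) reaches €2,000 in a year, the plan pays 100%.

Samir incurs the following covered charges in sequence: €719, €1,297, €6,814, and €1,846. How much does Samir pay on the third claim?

€662.60

#1 (€719): all of it applies to the deductible. Traveler owes €719 (running OOP €719).
#2 (€1,297): €166 to deductible, leaving €1,131; 40% of €1,131 = €452.40. Traveler owes €618.40 (running OOP €1,337.40).
#3 (€6,814): deductible met; 40% of €6,814 = €2,725.60. That would push OOP to €4,063, over the €2,000 cap, so traveler pays €2,000 − €1,337.40 = €662.60.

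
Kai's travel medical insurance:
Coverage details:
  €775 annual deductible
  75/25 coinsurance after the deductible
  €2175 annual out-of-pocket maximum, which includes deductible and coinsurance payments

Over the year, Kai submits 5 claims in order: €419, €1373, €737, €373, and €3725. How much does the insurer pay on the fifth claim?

€2856.75

Bill 1, €419: all of it applies to the deductible. Traveler pays €419; OOP now €419. Insurer: €419 − €419 = €0.
Bill 2, €1373: €356 to deductible, leaving €1017; 25% of €1017 = €254.25. Cost to traveler: €610.25. OOP to date €1029.25. Insurer: €1373 − €610.25 = €762.75.
Bill 3, €737: deductible met; 25% of €737 = €184.25. Traveler pays €184.25; OOP now €1213.50. Insurer: €737 − €184.25 = €552.75.
Bill 4, €373: 25% coinsurance on €373 = €93.25. Traveler pays €93.25; OOP now €1306.75. Insurer: €373 − €93.25 = €279.75.
Bill 5, €3725: deductible met; 25% of €3725 = €931.25. OOP would hit €2238 > €2175, so the cap limits the traveler to €2175 − €1306.75 = €868.25. Plan pays €3725 − €868.25 = €2856.75.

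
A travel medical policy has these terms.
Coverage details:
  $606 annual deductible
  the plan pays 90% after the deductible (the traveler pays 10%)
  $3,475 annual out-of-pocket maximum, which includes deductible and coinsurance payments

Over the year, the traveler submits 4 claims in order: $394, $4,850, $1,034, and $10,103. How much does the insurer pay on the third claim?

Claim 1 ($394): fully absorbed by the deductible. Traveler owes $394 (running OOP $394). Insurer: $394 − $394 = $0.
Claim 2 ($4,850): deductible takes $212, $4,638 remains; traveler's 10% is $463.80. Traveler owes $675.80 (running OOP $1,069.80). Plan pays $4,850 − $675.80 = $4,174.20.
Claim 3 ($1,034): deductible already satisfied, so traveler's share is 10% × $1,034 = $103.40. Cost to traveler: $103.40. OOP to date $1,173.20. Insurer: $1,034 − $103.40 = $930.60.

$930.60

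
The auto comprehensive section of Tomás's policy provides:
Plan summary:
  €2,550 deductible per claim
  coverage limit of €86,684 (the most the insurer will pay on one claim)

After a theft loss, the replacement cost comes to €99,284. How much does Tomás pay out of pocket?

€12,600

Subtract the deductible: €99,284 − €2,550 = €96,734.
Since €96,734 > €86,684, the payout is capped at €86,684.
Policyholder's share is the uncovered remainder: €99,284 − €86,684 = €12,600.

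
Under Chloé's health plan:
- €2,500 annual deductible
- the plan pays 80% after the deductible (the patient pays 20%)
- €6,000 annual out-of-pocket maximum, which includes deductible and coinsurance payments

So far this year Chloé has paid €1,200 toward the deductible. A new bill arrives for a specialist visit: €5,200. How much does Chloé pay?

Remaining deductible: €2,500 − €1,200 = €1,300.
That leaves €5,200 − €1,300 = €3,900 for coinsurance.
20% of €3,900 = €780 falls to the patient.
That puts the patient's cost at €1,300 + €780 = €2,080 before any cap.
Cumulative spending €1,200 + €2,080 = €3,280 stays under the €6,000 maximum.

€2,080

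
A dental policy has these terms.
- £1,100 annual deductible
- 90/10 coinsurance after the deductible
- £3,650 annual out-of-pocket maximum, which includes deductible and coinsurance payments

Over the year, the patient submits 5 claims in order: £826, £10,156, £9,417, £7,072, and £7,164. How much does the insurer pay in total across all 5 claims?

£30,985

Claim 1 — £826: all of it applies to the deductible. Patient owes £826 (running OOP £826). Insurer: £826 − £826 = £0.
Claim 2 — £10,156: £274 finishes the deductible; £9,882 goes to coinsurance; patient's 10% is £988.20. Patient owes £1,262.20 (running OOP £2,088.20). Insurer: £10,156 − £1,262.20 = £8,893.80.
Claim 3 — £9,417: deductible already satisfied, so patient's share is 10% × £9,417 = £941.70. Patient pays £941.70; OOP now £3,029.90. Plan pays £9,417 − £941.70 = £8,475.30.
Claim 4 — £7,072: 10% coinsurance on £7,072 = £707.20. OOP would hit £3,737.10 > £3,650, so the cap limits the patient to £3,650 − £3,029.90 = £620.10. Insurer: £7,072 − £620.10 = £6,451.90.
Claim 5 — £7,164: 10% coinsurance on £7,164 = £716.40. Adding that to £3,650 gives £4,366.40, past the £3,650 cap; patient pays only £3,650 − £3,650 = £0. Insurer: £7,164 − £0 = £7,164.
Insurer total = bills − patient's total = £34,635 − £3,650 = £30,985.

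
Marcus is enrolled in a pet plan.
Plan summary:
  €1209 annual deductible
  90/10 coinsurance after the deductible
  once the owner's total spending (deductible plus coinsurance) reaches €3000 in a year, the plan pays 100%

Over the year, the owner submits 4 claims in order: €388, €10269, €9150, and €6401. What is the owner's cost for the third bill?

€846.20

Bill 1, €388: entire amount goes to the deductible. Cost to owner: €388. OOP to date €388.
Bill 2, €10269: €821 finishes the deductible; €9448 goes to coinsurance; coinsurance €9448 × 10% = €944.80. Owner owes €1765.80 (running OOP €2153.80).
Bill 3, €9150: deductible already satisfied, so owner's share is 10% × €9150 = €915. Adding that to €2153.80 gives €3068.80, past the €3000 cap; owner pays only €3000 − €2153.80 = €846.20.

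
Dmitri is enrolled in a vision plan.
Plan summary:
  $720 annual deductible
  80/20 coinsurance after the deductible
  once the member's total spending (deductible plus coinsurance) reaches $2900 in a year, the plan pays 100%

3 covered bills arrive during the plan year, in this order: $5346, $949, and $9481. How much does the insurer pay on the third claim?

Claim 1 ($5346): $720 to deductible, leaving $4626; coinsurance $4626 × 20% = $925.20. Cost to member: $1645.20. OOP to date $1645.20. Insurer: $5346 − $1645.20 = $3700.80.
Claim 2 ($949): deductible met; 20% of $949 = $189.80. Member pays $189.80; OOP now $1835. Plan pays $949 − $189.80 = $759.20.
Claim 3 ($9481): deductible already satisfied, so member's share is 20% × $9481 = $1896.20. That would push OOP to $3731.20, over the $2900 cap, so member pays $2900 − $1835 = $1065. Plan pays $9481 − $1065 = $8416.

$8416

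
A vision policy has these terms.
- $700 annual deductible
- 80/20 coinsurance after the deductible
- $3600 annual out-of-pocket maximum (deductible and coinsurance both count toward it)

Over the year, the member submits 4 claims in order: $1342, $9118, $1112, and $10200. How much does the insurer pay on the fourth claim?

Bill 1, $1342: deductible takes $700, $642 remains; coinsurance $642 × 20% = $128.40. Member pays $828.40; OOP now $828.40. Insurer: $1342 − $828.40 = $513.60.
Bill 2, $9118: deductible already satisfied, so member's share is 20% × $9118 = $1823.60. Member pays $1823.60; OOP now $2652. Plan pays $9118 − $1823.60 = $7294.40.
Bill 3, $1112: deductible met; 20% of $1112 = $222.40. Cost to member: $222.40. OOP to date $2874.40. Plan pays $1112 − $222.40 = $889.60.
Bill 4, $10200: 20% coinsurance on $10200 = $2040. Adding that to $2874.40 gives $4914.40, past the $3600 cap; member pays only $3600 − $2874.40 = $725.60. Insurer: $10200 − $725.60 = $9474.40.

$9474.40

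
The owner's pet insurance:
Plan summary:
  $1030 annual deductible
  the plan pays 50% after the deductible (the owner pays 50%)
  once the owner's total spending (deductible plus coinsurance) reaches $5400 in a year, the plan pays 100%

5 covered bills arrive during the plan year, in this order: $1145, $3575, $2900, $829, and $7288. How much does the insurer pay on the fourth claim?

Claim 1 ($1145): $1030 to deductible, leaving $115; owner's 50% is $57.50. Cost to owner: $1087.50. OOP to date $1087.50. Plan pays $1145 − $1087.50 = $57.50.
Claim 2 ($3575): 50% coinsurance on $3575 = $1787.50. Owner owes $1787.50 (running OOP $2875). Plan pays $3575 − $1787.50 = $1787.50.
Claim 3 ($2900): 50% coinsurance on $2900 = $1450. Owner owes $1450 (running OOP $4325). Plan pays $2900 − $1450 = $1450.
Claim 4 ($829): deductible met; 50% of $829 = $414.50. Cost to owner: $414.50. OOP to date $4739.50. Insurer: $829 − $414.50 = $414.50.

$414.50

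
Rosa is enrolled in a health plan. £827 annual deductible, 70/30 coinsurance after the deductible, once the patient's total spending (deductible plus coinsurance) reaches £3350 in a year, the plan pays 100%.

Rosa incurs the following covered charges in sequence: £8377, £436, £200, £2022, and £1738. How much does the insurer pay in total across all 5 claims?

£9423

#1 (£8377): £827 finishes the deductible; £7550 goes to coinsurance; coinsurance £7550 × 30% = £2265. Patient pays £3092; OOP now £3092. Plan pays £8377 − £3092 = £5285.
#2 (£436): deductible already satisfied, so patient's share is 30% × £436 = £130.80. Patient owes £130.80 (running OOP £3222.80). Plan pays £436 − £130.80 = £305.20.
#3 (£200): 30% coinsurance on £200 = £60. Patient pays £60; OOP now £3282.80. Plan pays £200 − £60 = £140.
#4 (£2022): 30% coinsurance on £2022 = £606.60. That would push OOP to £3889.40, over the £3350 cap, so patient pays £3350 − £3282.80 = £67.20. Plan pays £2022 − £67.20 = £1954.80.
#5 (£1738): 30% coinsurance on £1738 = £521.40. Adding that to £3350 gives £3871.40, past the £3350 cap; patient pays only £3350 − £3350 = £0. Plan pays £1738 − £0 = £1738.
Insurer total = bills − patient's total = £12773 − £3350 = £9423.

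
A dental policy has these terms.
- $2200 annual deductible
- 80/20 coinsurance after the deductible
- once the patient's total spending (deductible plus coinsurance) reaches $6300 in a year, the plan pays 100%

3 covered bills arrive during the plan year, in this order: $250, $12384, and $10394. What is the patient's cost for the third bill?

$2013.20

Claim 1 — $250: all of it applies to the deductible. Patient owes $250 (running OOP $250).
Claim 2 — $12384: deductible takes $1950, $10434 remains; coinsurance $10434 × 20% = $2086.80. Cost to patient: $4036.80. OOP to date $4286.80.
Claim 3 — $10394: 20% coinsurance on $10394 = $2078.80. That would push OOP to $6365.60, over the $6300 cap, so patient pays $6300 − $4286.80 = $2013.20.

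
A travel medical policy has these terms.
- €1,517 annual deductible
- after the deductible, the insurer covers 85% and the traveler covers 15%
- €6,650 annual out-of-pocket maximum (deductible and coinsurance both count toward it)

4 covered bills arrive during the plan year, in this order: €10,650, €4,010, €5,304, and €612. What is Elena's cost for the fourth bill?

#1 (€10,650): deductible takes €1,517, €9,133 remains; 15% of €9,133 = €1,369.95. Traveler owes €2,886.95 (running OOP €2,886.95).
#2 (€4,010): deductible met; 15% of €4,010 = €601.50. Traveler pays €601.50; OOP now €3,488.45.
#3 (€5,304): deductible already satisfied, so traveler's share is 15% × €5,304 = €795.60. Traveler owes €795.60 (running OOP €4,284.05).
#4 (€612): deductible already satisfied, so traveler's share is 15% × €612 = €91.80. Traveler owes €91.80 (running OOP €4,375.85).

€91.80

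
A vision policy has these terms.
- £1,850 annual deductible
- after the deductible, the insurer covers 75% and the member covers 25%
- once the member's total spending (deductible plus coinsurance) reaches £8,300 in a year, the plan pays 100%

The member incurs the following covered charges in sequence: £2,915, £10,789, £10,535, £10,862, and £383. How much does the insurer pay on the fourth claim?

Claim 1 — £2,915: £1,850 to deductible, leaving £1,065; 25% of £1,065 = £266.25. Cost to member: £2,116.25. OOP to date £2,116.25. Insurer: £2,915 − £2,116.25 = £798.75.
Claim 2 — £10,789: 25% coinsurance on £10,789 = £2,697.25. Cost to member: £2,697.25. OOP to date £4,813.50. Plan pays £10,789 − £2,697.25 = £8,091.75.
Claim 3 — £10,535: deductible met; 25% of £10,535 = £2,633.75. Member owes £2,633.75 (running OOP £7,447.25). Insurer: £10,535 − £2,633.75 = £7,901.25.
Claim 4 — £10,862: 25% coinsurance on £10,862 = £2,715.50. Adding that to £7,447.25 gives £10,162.75, past the £8,300 cap; member pays only £8,300 − £7,447.25 = £852.75. Insurer: £10,862 − £852.75 = £10,009.25.

£10,009.25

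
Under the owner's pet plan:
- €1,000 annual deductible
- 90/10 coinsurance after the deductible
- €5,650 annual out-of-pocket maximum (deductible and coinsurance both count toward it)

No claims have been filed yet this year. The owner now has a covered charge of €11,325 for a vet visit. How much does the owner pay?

€2,032.50

The full €1,000 deductible is still open; €1,000 of this bill applies to it.
After the €1,000 deductible portion, €11,325 − €1,000 = €10,325 is subject to coinsurance.
Coinsurance: €10,325 × 10% = €1,032.50.
So the owner owes €1,000 + €1,032.50 = €2,032.50 before any cap.
Cumulative spending €0 + €2,032.50 = €2,032.50 stays under the €5,650 maximum.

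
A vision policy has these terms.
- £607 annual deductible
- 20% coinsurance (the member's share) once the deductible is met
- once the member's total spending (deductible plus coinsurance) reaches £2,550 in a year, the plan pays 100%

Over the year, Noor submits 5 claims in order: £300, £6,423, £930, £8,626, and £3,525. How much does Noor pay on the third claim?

£186

Bill 1, £300: all of it applies to the deductible. Cost to member: £300. OOP to date £300.
Bill 2, £6,423: deductible takes £307, £6,116 remains; coinsurance £6,116 × 20% = £1,223.20. Member owes £1,530.20 (running OOP £1,830.20).
Bill 3, £930: 20% coinsurance on £930 = £186. Member owes £186 (running OOP £2,016.20).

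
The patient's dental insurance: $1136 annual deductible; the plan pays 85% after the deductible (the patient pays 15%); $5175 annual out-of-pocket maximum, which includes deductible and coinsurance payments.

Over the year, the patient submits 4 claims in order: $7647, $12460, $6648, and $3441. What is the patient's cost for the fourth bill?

$196.15

Bill 1, $7647: $1136 to deductible, leaving $6511; patient's 15% is $976.65. Patient pays $2112.65; OOP now $2112.65.
Bill 2, $12460: deductible already satisfied, so patient's share is 15% × $12460 = $1869. Cost to patient: $1869. OOP to date $3981.65.
Bill 3, $6648: deductible already satisfied, so patient's share is 15% × $6648 = $997.20. Patient pays $997.20; OOP now $4978.85.
Bill 4, $3441: deductible met; 15% of $3441 = $516.15. That would push OOP to $5495, over the $5175 cap, so patient pays $5175 − $4978.85 = $196.15.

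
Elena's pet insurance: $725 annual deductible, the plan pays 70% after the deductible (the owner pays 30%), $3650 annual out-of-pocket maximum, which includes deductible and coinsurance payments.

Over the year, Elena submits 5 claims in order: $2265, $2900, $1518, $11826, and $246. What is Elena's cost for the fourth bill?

$1137.60

Bill 1, $2265: $725 to deductible, leaving $1540; owner's 30% is $462. Cost to owner: $1187. OOP to date $1187.
Bill 2, $2900: 30% coinsurance on $2900 = $870. Owner pays $870; OOP now $2057.
Bill 3, $1518: 30% coinsurance on $1518 = $455.40. Owner pays $455.40; OOP now $2512.40.
Bill 4, $11826: 30% coinsurance on $11826 = $3547.80. OOP would hit $6060.20 > $3650, so the cap limits the owner to $3650 − $2512.40 = $1137.60.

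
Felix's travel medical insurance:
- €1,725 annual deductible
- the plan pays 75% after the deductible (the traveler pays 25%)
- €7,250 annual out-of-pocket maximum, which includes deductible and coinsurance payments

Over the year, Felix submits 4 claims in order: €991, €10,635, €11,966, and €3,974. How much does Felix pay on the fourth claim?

€58.25

#1 (€991): all of it applies to the deductible. Traveler pays €991; OOP now €991.
#2 (€10,635): €734 to deductible, leaving €9,901; coinsurance €9,901 × 25% = €2,475.25. Traveler owes €3,209.25 (running OOP €4,200.25).
#3 (€11,966): deductible already satisfied, so traveler's share is 25% × €11,966 = €2,991.50. Traveler pays €2,991.50; OOP now €7,191.75.
#4 (€3,974): deductible already satisfied, so traveler's share is 25% × €3,974 = €993.50. Adding that to €7,191.75 gives €8,185.25, past the €7,250 cap; traveler pays only €7,250 − €7,191.75 = €58.25.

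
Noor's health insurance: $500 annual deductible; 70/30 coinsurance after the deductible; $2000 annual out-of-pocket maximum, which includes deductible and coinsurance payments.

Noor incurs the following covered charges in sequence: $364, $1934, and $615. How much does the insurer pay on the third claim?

$430.50

Claim 1 — $364: entire amount goes to the deductible. Cost to patient: $364. OOP to date $364. Plan pays $364 − $364 = $0.
Claim 2 — $1934: $136 finishes the deductible; $1798 goes to coinsurance; 30% of $1798 = $539.40. Patient pays $675.40; OOP now $1039.40. Insurer: $1934 − $675.40 = $1258.60.
Claim 3 — $615: deductible met; 30% of $615 = $184.50. Patient owes $184.50 (running OOP $1223.90). Plan pays $615 − $184.50 = $430.50.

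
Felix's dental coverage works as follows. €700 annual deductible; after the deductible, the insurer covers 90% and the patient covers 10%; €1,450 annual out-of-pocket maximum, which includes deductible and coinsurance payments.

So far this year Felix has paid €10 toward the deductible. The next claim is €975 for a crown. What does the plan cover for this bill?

€256.50

€10 of the €700 deductible is already met, leaving €690.
The remaining €285 (= €975 − €690) moves to coinsurance.
10% of €285 = €28.50 falls to the patient.
Patient responsibility before any cap: €690 + €28.50 = €718.50.
Total out-of-pocket so far would be €10 + €718.50 = €728.50, below the €1,450 cap — no reduction.
Insurer pays the balance: €975 − €718.50 = €256.50.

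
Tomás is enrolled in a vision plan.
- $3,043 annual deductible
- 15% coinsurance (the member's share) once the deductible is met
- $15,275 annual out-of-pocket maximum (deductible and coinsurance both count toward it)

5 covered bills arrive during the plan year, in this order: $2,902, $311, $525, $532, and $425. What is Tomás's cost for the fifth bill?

$63.75

Bill 1, $2,902: entire amount goes to the deductible. Member pays $2,902; OOP now $2,902.
Bill 2, $311: $141 finishes the deductible; $170 goes to coinsurance; member's 15% is $25.50. Member pays $166.50; OOP now $3,068.50.
Bill 3, $525: deductible met; 15% of $525 = $78.75. Member owes $78.75 (running OOP $3,147.25).
Bill 4, $532: 15% coinsurance on $532 = $79.80. Member pays $79.80; OOP now $3,227.05.
Bill 5, $425: deductible already satisfied, so member's share is 15% × $425 = $63.75. Member pays $63.75; OOP now $3,290.80.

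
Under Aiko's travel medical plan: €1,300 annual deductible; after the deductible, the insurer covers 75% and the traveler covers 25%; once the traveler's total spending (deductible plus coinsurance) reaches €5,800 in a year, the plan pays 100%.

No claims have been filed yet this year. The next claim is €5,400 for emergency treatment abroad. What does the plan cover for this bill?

€3,075

The full €1,300 deductible is still open; €1,300 of this bill applies to it.
The remaining €4,100 (= €5,400 − €1,300) moves to coinsurance.
25% of €4,100 = €1,025 falls to the traveler.
So the traveler owes €1,300 + €1,025 = €2,325 before any cap.
Year-to-date out-of-pocket becomes €0 + €2,325 = €2,325, still under the €5,800 maximum, so no cap applies.
The insurer covers the remainder: €5,400 − €2,325 = €3,075.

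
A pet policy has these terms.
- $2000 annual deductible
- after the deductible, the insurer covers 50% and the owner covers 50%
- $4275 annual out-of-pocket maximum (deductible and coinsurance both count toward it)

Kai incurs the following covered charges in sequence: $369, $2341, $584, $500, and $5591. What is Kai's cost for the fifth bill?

Claim 1 ($369): entire amount goes to the deductible. Owner pays $369; OOP now $369.
Claim 2 ($2341): deductible takes $1631, $710 remains; owner's 50% is $355. Owner pays $1986; OOP now $2355.
Claim 3 ($584): 50% coinsurance on $584 = $292. Cost to owner: $292. OOP to date $2647.
Claim 4 ($500): deductible already satisfied, so owner's share is 50% × $500 = $250. Owner pays $250; OOP now $2897.
Claim 5 ($5591): deductible met; 50% of $5591 = $2795.50. OOP would hit $5692.50 > $4275, so the cap limits the owner to $4275 − $2897 = $1378.

$1378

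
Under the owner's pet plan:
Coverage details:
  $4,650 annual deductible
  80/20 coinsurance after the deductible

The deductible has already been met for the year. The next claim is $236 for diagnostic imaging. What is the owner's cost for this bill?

$47.20

With the deductible met, the entire $236 is subject to coinsurance.
Owner's 20% share of $236 is $47.20.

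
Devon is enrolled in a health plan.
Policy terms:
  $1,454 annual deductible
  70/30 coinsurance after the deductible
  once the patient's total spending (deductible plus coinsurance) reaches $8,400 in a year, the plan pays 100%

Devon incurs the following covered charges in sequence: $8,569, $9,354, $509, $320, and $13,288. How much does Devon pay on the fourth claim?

$96

Claim 1 — $8,569: $1,454 finishes the deductible; $7,115 goes to coinsurance; patient's 30% is $2,134.50. Patient pays $3,588.50; OOP now $3,588.50.
Claim 2 — $9,354: deductible already satisfied, so patient's share is 30% × $9,354 = $2,806.20. Patient owes $2,806.20 (running OOP $6,394.70).
Claim 3 — $509: deductible met; 30% of $509 = $152.70. Patient owes $152.70 (running OOP $6,547.40).
Claim 4 — $320: deductible met; 30% of $320 = $96. Patient pays $96; OOP now $6,643.40.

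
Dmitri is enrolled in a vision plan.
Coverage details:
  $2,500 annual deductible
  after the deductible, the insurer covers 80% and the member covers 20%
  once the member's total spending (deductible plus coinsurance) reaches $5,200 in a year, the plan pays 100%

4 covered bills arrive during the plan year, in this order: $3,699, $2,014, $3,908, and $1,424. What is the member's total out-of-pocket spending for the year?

$4,209

Claim 1 ($3,699): deductible takes $2,500, $1,199 remains; member's 20% is $239.80. Cost to member: $2,739.80. OOP to date $2,739.80.
Claim 2 ($2,014): deductible met; 20% of $2,014 = $402.80. Member pays $402.80; OOP now $3,142.60.
Claim 3 ($3,908): deductible already satisfied, so member's share is 20% × $3,908 = $781.60. Member pays $781.60; OOP now $3,924.20.
Claim 4 ($1,424): deductible met; 20% of $1,424 = $284.80. Member owes $284.80 (running OOP $4,209).
Total paid by the member: $2,739.80 + $402.80 + $781.60 + $284.80 = $4,209.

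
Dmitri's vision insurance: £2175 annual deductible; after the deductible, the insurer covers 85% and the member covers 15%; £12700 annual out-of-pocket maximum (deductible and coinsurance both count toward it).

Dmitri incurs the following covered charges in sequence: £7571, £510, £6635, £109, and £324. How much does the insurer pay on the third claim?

Bill 1, £7571: £2175 to deductible, leaving £5396; 15% of £5396 = £809.40. Member pays £2984.40; OOP now £2984.40. Insurer: £7571 − £2984.40 = £4586.60.
Bill 2, £510: deductible already satisfied, so member's share is 15% × £510 = £76.50. Member pays £76.50; OOP now £3060.90. Insurer: £510 − £76.50 = £433.50.
Bill 3, £6635: deductible already satisfied, so member's share is 15% × £6635 = £995.25. Cost to member: £995.25. OOP to date £4056.15. Plan pays £6635 − £995.25 = £5639.75.

£5639.75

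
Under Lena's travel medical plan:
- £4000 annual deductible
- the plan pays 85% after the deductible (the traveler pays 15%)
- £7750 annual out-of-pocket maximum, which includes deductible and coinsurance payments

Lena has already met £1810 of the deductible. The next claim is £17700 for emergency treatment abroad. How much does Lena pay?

£4516.50

Remaining deductible: £4000 − £1810 = £2190.
The remaining £15510 (= £17700 − £2190) moves to coinsurance.
Coinsurance: £15510 × 15% = £2326.50.
That puts the traveler's cost at £2190 + £2326.50 = £4516.50 before any cap.
Cumulative spending £1810 + £4516.50 = £6326.50 stays under the £7750 maximum.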